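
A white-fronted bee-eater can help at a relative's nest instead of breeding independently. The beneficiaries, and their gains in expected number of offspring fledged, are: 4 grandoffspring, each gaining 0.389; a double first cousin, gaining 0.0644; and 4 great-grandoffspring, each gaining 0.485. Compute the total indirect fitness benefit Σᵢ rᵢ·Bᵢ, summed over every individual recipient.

r to a grandoffspring = 0.25 (two parent–offspring links: r = (1/2)^2 = 1/4).
r to a double first cousin = 0.25 (double first cousins share both grandparent pairs — four paths of length 4: r = 4·(1/2)^4 = 1/4).
r to a great-grandoffspring = 1/8 (three parent–offspring links: r = (1/2)^3 = 1/8).
Summing one r·B term per recipient: 4·0.25·0.389 + 1·0.25·0.0644 + 4·0.125·0.485 = 0.6476.

0.6476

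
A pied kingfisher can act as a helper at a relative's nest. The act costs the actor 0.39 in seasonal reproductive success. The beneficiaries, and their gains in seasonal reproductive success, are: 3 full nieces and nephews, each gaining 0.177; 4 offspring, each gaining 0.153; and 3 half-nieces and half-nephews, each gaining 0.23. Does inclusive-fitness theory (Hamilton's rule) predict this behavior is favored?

Hamilton's rule: the trait is favored when the sum of r·B over every recipient exceeds the actor's cost C.
r to a full niece or nephew = 0.25 (full aunt/uncle↔niece/nephew: two paths of length 3 through the shared grandparent pair: r = 2·(1/2)^3 = 1/4).
r to an offspring = 0.5 (one parent–offspring link: r = (1/2)^1 = 1/2).
r to a half-niece or half-nephew = 0.125 (half-aunt/uncle↔niece/nephew: one path of length 3: r = (1/2)^3 = 1/8).
Summing one r·B term per recipient: 3·0.25·0.177 + 4·0.5·0.153 + 3·0.125·0.23 = 0.525.
0.525 > 0.39: the indirect benefit exceeds the cost.

Yes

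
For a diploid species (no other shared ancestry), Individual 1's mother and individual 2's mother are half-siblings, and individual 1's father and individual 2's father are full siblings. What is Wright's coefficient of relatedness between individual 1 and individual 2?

0.1875

With two independent routes of shared ancestry, r is the sum of the two contributions.
Individual 1 and individual 2 are related in two ways: half first cousins through their mothers (r = 1/16) and first cousins through their fathers (r = 1/8).
r = 1/16 + 1/8 = 3/16 = 0.1875.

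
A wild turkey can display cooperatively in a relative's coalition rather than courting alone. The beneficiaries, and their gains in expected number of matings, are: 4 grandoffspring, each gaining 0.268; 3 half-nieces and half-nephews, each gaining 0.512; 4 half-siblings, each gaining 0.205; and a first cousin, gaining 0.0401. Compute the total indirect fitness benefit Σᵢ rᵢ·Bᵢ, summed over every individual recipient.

r to a grandoffspring = 1/4 (two parent–offspring links: r = (1/2)^2 = 1/4).
r to a half-niece or half-nephew = 0.125 (half-aunt/uncle↔niece/nephew: one path of length 3: r = (1/2)^3 = 1/8).
r to a half-sibling = 1/4 (half-sibs share one parent — one path of length 2: r = (1/2)^2 = 1/4).
r to a first cousin = 1/8 (first cousins share one grandparent pair — two paths of length 4: r = 2·(1/2)^4 = 1/8).
Summing one r·B term per recipient: 4·0.25·0.268 + 3·0.125·0.512 + 4·0.25·0.205 + 1·0.125·0.0401 = 0.6700125.

0.6700125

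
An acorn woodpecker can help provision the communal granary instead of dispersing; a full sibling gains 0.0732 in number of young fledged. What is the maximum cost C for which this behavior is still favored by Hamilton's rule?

0.0366

r to a full sibling = 1/2 (full sibs share both parents — two paths of length 2: r = 2·(1/2)^2 = 1/2).
Hamilton's rule: n·r·B > C, so the trait is favored while C < n·r·B = 1·0.5·0.0732 = 0.0366.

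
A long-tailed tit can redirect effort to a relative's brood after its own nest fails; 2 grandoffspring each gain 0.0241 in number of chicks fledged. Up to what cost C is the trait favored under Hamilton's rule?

0.01205

r to a grandoffspring = 1/4 (two parent–offspring links: r = (1/2)^2 = 1/4).
Hamilton's rule: n·r·B > C, so the trait is favored while C < n·r·B = 2·0.25·0.0241 = 0.01205.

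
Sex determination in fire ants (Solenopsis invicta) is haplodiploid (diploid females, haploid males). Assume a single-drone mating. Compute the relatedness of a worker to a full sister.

Haplodiploid full sisters inherit their father's entire haploid genome identically (contributing 1/2) and on average half of their mother's contribution (1/2 · 1/2 = 1/4); r = 1/2 + 1/4 = 3/4.

0.75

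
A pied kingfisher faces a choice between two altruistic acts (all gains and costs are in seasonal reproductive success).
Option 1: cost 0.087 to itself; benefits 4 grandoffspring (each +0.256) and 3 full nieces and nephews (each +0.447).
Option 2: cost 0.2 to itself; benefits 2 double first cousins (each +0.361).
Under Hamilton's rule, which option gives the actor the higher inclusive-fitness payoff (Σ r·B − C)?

Option 1

Option 1: r to a grandoffspring = 0.25.
Option 1: r to a full niece or nephew = 0.25.
Option 1: Σ r·B − C = (4·0.25·0.256 + 3·0.25·0.447) − 0.087 = 0.50425.
Option 2: r to a double first cousin = 0.25.
Option 2: Σ r·B − C = (2·0.25·0.361) − 0.2 = -0.0195.
Option 1 has the higher net inclusive-fitness payoff.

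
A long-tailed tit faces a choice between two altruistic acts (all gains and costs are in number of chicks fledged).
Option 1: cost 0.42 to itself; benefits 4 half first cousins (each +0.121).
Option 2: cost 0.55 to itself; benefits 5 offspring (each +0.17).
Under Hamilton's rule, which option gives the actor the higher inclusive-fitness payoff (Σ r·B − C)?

Option 2

Option 1: r to a half first cousin = 0.0625.
Option 1: Σ r·B − C = (4·0.0625·0.121) − 0.42 = -0.38975.
Option 2: r to an offspring = 0.5.
Option 2: Σ r·B − C = (5·0.5·0.17) − 0.55 = -0.125.
Option 2 has the higher net inclusive-fitness payoff.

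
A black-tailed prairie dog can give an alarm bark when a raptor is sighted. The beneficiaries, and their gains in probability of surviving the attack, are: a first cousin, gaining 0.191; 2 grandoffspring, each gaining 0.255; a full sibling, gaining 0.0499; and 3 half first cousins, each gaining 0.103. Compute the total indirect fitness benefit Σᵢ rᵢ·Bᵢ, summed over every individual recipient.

r to a first cousin = 0.125 (first cousins share one grandparent pair — two paths of length 4: r = 2·(1/2)^4 = 1/8).
r to a grandoffspring = 1/4 (two parent–offspring links: r = (1/2)^2 = 1/4).
r to a full sibling = 0.5 (full sibs share both parents — two paths of length 2: r = 2·(1/2)^2 = 1/2).
r to a half first cousin = 0.0625 (half first cousins share one grandparent — one path of length 4: r = (1/2)^4 = 1/16).
Summing one r·B term per recipient: 1·0.125·0.191 + 2·0.25·0.255 + 1·0.5·0.0499 + 3·0.0625·0.103 = 0.1956375.

0.1956375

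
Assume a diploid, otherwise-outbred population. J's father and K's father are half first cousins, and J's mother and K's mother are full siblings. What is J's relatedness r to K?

Independent pedigree routes through distinct common ancestors add.
J and K are related in two ways: half second cousins through their fathers (r = 1/64) and first cousins through their mothers (r = 1/8).
r = 1/64 + 1/8 = 9/64 = 0.140625.

0.140625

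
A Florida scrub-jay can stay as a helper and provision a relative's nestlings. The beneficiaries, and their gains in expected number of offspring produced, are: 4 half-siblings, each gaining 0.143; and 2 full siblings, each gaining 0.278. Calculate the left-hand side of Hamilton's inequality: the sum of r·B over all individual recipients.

0.421

r to a half-sibling = 1/4 (half-sibs share one parent — one path of length 2: r = (1/2)^2 = 1/4).
r to a full sibling = 0.5 (full sibs share both parents — two paths of length 2: r = 2·(1/2)^2 = 1/2).
Summing one r·B term per recipient: 4·0.25·0.143 + 2·0.5·0.278 = 0.421.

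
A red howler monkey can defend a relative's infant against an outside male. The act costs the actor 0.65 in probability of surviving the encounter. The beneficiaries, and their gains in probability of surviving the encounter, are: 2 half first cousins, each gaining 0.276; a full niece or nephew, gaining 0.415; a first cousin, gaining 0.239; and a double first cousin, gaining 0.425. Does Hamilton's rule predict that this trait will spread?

Hamilton's rule: the trait is favored when the sum of r·B over every recipient exceeds the actor's cost C.
r to a half first cousin = 0.0625 (half first cousins share one grandparent — one path of length 4: r = (1/2)^4 = 1/16).
r to a full niece or nephew = 1/4 (full aunt/uncle↔niece/nephew: two paths of length 3 through the shared grandparent pair: r = 2·(1/2)^3 = 1/4).
r to a first cousin = 0.125 (first cousins share one grandparent pair — two paths of length 4: r = 2·(1/2)^4 = 1/8).
r to a double first cousin = 0.25 (double first cousins share both grandparent pairs — four paths of length 4: r = 4·(1/2)^4 = 1/4).
Summing one r·B term per recipient: 2·0.0625·0.276 + 1·0.25·0.415 + 1·0.125·0.239 + 1·0.25·0.425 = 0.274375.
0.274375 < 0.65: the indirect benefit is less than the cost.

No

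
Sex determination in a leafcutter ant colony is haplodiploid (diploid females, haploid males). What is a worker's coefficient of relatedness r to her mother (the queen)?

0.5

One meiotic link between diploid queen and diploid daughter: r = 1/2.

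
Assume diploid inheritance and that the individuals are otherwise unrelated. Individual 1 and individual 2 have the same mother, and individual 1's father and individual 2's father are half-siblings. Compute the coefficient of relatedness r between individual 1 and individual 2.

0.3125

Wright's path rule: contributions from independent ancestry routes add.
Individual 1 and individual 2 are related in two ways: half-sibs through their shared mother (r = 1/4) and half first cousins through their fathers (r = 1/16).
r = 1/4 + 1/16 = 0.3125.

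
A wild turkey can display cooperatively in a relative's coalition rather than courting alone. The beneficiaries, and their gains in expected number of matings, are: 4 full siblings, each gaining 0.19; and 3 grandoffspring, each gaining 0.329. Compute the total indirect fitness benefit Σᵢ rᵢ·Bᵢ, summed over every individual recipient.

0.62675

r to a full sibling = 1/2 (full sibs share both parents — two paths of length 2: r = 2·(1/2)^2 = 1/2).
r to a grandoffspring = 0.25 (two parent–offspring links: r = (1/2)^2 = 1/4).
Summing one r·B term per recipient: 4·0.5·0.19 + 3·0.25·0.329 = 0.62675.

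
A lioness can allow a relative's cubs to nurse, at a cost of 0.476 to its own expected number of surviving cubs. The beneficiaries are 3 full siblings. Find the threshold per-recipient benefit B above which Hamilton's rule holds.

0.3173

r to a full sibling = 1/2 (full sibs share both parents — two paths of length 2: r = 2·(1/2)^2 = 1/2).
Hamilton's rule with n recipients of equal r: n·r·B > C, so B > C/(n·r) = 0.476/(3·0.5) = 0.3173.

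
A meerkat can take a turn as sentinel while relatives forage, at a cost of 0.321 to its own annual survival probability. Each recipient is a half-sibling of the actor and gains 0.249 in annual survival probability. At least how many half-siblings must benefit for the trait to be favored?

r to a half-sibling = 1/4 (half-sibs share one parent — one path of length 2: r = (1/2)^2 = 1/4).
Hamilton's rule: n·r·B > C  ⇒  n > C/(r·B) = 0.321/(0.25·0.249) = 5.157.
The smallest integer exceeding 5.157 is 6.

6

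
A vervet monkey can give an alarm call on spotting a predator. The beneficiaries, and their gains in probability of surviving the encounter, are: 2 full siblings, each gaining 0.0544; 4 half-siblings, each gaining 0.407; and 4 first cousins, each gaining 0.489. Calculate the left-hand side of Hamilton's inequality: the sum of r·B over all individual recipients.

0.7059

r to a full sibling = 1/2 (full sibs share both parents — two paths of length 2: r = 2·(1/2)^2 = 1/2).
r to a half-sibling = 0.25 (half-sibs share one parent — one path of length 2: r = (1/2)^2 = 1/4).
r to a first cousin = 0.125 (first cousins share one grandparent pair — two paths of length 4: r = 2·(1/2)^4 = 1/8).
Summing one r·B term per recipient: 2·0.5·0.0544 + 4·0.25·0.407 + 4·0.125·0.489 = 0.7059.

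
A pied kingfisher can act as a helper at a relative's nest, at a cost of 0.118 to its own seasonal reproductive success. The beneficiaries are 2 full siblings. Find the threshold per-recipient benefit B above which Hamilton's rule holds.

0.118

r to a full sibling = 0.5 (full sibs share both parents — two paths of length 2: r = 2·(1/2)^2 = 1/2).
Hamilton's rule with n recipients of equal r: n·r·B > C, so B > C/(n·r) = 0.118/(2·0.5) = 0.118.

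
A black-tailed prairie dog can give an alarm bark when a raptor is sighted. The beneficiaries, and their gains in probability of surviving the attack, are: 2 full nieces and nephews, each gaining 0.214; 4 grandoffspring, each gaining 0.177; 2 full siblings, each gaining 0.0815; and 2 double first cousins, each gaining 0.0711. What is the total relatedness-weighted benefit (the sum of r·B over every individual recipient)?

0.40105

r to a full niece or nephew = 0.25 (full aunt/uncle↔niece/nephew: two paths of length 3 through the shared grandparent pair: r = 2·(1/2)^3 = 1/4).
r to a grandoffspring = 0.25 (two parent–offspring links: r = (1/2)^2 = 1/4).
r to a full sibling = 1/2 (full sibs share both parents — two paths of length 2: r = 2·(1/2)^2 = 1/2).
r to a double first cousin = 1/4 (double first cousins share both grandparent pairs — four paths of length 4: r = 4·(1/2)^4 = 1/4).
Summing one r·B term per recipient: 2·0.25·0.214 + 4·0.25·0.177 + 2·0.5·0.0815 + 2·0.25·0.0711 = 0.40105.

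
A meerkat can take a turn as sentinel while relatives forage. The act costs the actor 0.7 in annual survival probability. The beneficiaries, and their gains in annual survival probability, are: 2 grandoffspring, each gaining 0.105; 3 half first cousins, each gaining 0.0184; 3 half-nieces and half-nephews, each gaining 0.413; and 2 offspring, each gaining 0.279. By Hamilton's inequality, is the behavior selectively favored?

No

Hamilton's rule: the trait is favored when the sum of r·B over every recipient exceeds the actor's cost C.
r to a grandoffspring = 0.25 (two parent–offspring links: r = (1/2)^2 = 1/4).
r to a half first cousin = 1/16 (half first cousins share one grandparent — one path of length 4: r = (1/2)^4 = 1/16).
r to a half-niece or half-nephew = 0.125 (half-aunt/uncle↔niece/nephew: one path of length 3: r = (1/2)^3 = 1/8).
r to an offspring = 1/2 (one parent–offspring link: r = (1/2)^1 = 1/2).
Summing one r·B term per recipient: 2·0.25·0.105 + 3·0.0625·0.0184 + 3·0.125·0.413 + 2·0.5·0.279 = 0.489825.
0.489825 < 0.7: the indirect benefit is less than the cost.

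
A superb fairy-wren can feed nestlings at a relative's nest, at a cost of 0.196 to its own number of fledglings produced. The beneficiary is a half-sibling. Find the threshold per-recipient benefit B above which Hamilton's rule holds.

r to a half-sibling = 0.25 (half-sibs share one parent — one path of length 2: r = (1/2)^2 = 1/4).
Hamilton's rule with n recipients of equal r: n·r·B > C, so B > C/(n·r) = 0.196/(1·0.25) = 0.784.

0.784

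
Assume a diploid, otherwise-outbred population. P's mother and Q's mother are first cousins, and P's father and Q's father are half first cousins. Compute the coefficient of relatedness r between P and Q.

0.046875

Relatedness sums over independent paths through distinct common ancestors.
P and Q are related in two ways: second cousins through their mothers (r = 1/32) and half second cousins through their fathers (r = 1/64).
r = 1/32 + 1/64 = 0.046875.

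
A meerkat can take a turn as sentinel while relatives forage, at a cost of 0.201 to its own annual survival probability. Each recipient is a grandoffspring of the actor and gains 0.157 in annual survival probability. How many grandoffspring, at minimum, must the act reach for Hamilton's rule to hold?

r to a grandoffspring = 0.25 (two parent–offspring links: r = (1/2)^2 = 1/4).
Hamilton's rule: n·r·B > C  ⇒  n > C/(r·B) = 0.201/(0.25·0.157) = 5.121.
The smallest integer exceeding 5.121 is 6.

6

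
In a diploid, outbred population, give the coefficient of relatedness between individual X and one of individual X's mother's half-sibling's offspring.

0.0625

Each parent–offspring link contributes a factor of 1/2, and independent paths through distinct common ancestors add.
Half first cousins share one grandparent — one path of length 4: r = (1/2)^4 = 1/16.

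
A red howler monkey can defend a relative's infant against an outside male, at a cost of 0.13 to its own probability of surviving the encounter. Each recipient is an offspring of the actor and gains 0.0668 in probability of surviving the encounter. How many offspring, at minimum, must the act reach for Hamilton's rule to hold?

r to an offspring = 1/2 (one parent–offspring link: r = (1/2)^1 = 1/2).
Hamilton's rule: n·r·B > C  ⇒  n > C/(r·B) = 0.13/(0.5·0.0668) = 3.892.
The smallest integer exceeding 3.892 is 4.

4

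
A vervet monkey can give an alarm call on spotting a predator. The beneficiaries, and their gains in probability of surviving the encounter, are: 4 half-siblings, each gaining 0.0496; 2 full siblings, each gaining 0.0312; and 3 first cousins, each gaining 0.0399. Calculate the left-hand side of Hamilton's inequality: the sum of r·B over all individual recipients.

0.0957625

r to a half-sibling = 1/4 (half-sibs share one parent — one path of length 2: r = (1/2)^2 = 1/4).
r to a full sibling = 1/2 (full sibs share both parents — two paths of length 2: r = 2·(1/2)^2 = 1/2).
r to a first cousin = 0.125 (first cousins share one grandparent pair — two paths of length 4: r = 2·(1/2)^4 = 1/8).
Summing one r·B term per recipient: 4·0.25·0.0496 + 2·0.5·0.0312 + 3·0.125·0.0399 = 0.0957625.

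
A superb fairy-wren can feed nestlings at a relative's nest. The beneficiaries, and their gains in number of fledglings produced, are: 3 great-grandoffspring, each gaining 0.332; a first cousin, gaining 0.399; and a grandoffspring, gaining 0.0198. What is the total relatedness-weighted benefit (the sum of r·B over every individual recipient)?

0.179325

r to a great-grandoffspring = 0.125 (three parent–offspring links: r = (1/2)^3 = 1/8).
r to a first cousin = 1/8 (first cousins share one grandparent pair — two paths of length 4: r = 2·(1/2)^4 = 1/8).
r to a grandoffspring = 0.25 (two parent–offspring links: r = (1/2)^2 = 1/4).
Summing one r·B term per recipient: 3·0.125·0.332 + 1·0.125·0.399 + 1·0.25·0.0198 = 0.179325.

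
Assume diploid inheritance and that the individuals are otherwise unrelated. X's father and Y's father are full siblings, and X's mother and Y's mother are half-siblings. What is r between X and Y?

Independent pedigree routes through distinct common ancestors add.
X and Y are related in two ways: first cousins through their fathers (r = 1/8) and half first cousins through their mothers (r = 1/16).
r = 1/8 + 1/16 = 0.1875.

0.1875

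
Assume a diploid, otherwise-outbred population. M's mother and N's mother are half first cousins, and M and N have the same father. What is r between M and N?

0.265625

Independent pedigree routes through distinct common ancestors add.
M and N are related in two ways: half second cousins through their mothers (r = 1/64) and half-sibs through their shared father (r = 1/4).
r = 1/64 + 1/4 = 0.265625.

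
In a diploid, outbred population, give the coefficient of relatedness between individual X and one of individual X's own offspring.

0.5

Each parent–offspring link contributes a factor of 1/2, and independent paths through distinct common ancestors add.
One parent–offspring link: r = (1/2)^1 = 1/2.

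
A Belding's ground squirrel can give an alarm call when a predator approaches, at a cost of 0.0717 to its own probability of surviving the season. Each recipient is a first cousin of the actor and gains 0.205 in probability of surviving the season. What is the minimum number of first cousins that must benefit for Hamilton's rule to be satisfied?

r to a first cousin = 0.125 (first cousins share one grandparent pair — two paths of length 4: r = 2·(1/2)^4 = 1/8).
Hamilton's rule: n·r·B > C  ⇒  n > C/(r·B) = 0.0717/(0.125·0.205) = 2.798.
The smallest integer exceeding 2.798 is 3.

3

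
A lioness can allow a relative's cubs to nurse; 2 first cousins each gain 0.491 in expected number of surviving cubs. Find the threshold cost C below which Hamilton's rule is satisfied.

0.12275

r to a first cousin = 1/8 (first cousins share one grandparent pair — two paths of length 4: r = 2·(1/2)^4 = 1/8).
Hamilton's rule: n·r·B > C, so the trait is favored while C < n·r·B = 2·0.125·0.491 = 0.12275.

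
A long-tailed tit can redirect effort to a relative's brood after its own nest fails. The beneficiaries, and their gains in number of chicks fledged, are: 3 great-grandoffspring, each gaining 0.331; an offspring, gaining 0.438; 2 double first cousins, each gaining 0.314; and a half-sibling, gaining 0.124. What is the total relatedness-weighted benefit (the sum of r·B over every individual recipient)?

0.531125

r to a great-grandoffspring = 0.125 (three parent–offspring links: r = (1/2)^3 = 1/8).
r to an offspring = 1/2 (one parent–offspring link: r = (1/2)^1 = 1/2).
r to a double first cousin = 0.25 (double first cousins share both grandparent pairs — four paths of length 4: r = 4·(1/2)^4 = 1/4).
r to a half-sibling = 1/4 (half-sibs share one parent — one path of length 2: r = (1/2)^2 = 1/4).
Summing one r·B term per recipient: 3·0.125·0.331 + 1·0.5·0.438 + 2·0.25·0.314 + 1·0.25·0.124 = 0.531125.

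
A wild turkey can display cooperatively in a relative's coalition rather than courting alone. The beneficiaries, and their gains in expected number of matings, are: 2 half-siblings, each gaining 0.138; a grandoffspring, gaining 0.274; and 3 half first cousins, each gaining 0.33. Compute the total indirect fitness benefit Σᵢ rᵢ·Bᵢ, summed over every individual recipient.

r to a half-sibling = 1/4 (half-sibs share one parent — one path of length 2: r = (1/2)^2 = 1/4).
r to a grandoffspring = 0.25 (two parent–offspring links: r = (1/2)^2 = 1/4).
r to a half first cousin = 0.0625 (half first cousins share one grandparent — one path of length 4: r = (1/2)^4 = 1/16).
Summing one r·B term per recipient: 2·0.25·0.138 + 1·0.25·0.274 + 3·0.0625·0.33 = 0.199375.

0.199375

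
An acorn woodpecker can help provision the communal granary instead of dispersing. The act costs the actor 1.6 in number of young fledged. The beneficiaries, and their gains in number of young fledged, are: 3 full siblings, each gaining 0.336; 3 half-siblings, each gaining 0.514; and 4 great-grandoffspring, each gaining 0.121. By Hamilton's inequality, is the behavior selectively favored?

Hamilton's rule: the trait is favored when the sum of r·B over every recipient exceeds the actor's cost C.
r to a full sibling = 1/2 (full sibs share both parents — two paths of length 2: r = 2·(1/2)^2 = 1/2).
r to a half-sibling = 1/4 (half-sibs share one parent — one path of length 2: r = (1/2)^2 = 1/4).
r to a great-grandoffspring = 1/8 (three parent–offspring links: r = (1/2)^3 = 1/8).
Summing one r·B term per recipient: 3·0.5·0.336 + 3·0.25·0.514 + 4·0.125·0.121 = 0.95.
0.95 < 1.6: the indirect benefit is less than the cost.

No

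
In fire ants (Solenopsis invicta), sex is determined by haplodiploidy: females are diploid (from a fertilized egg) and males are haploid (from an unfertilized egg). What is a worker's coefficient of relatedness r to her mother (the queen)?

0.5

One meiotic link between diploid queen and diploid daughter: r = 1/2.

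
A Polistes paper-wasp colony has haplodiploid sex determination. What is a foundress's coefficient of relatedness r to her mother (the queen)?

0.5

One meiotic link between diploid queen and diploid daughter: r = 1/2.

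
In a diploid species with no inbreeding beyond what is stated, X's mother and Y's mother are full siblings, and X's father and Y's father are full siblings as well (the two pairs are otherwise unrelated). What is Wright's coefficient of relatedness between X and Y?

0.25

With two independent routes of shared ancestry, r is the sum of the two contributions.
X and Y are related in two ways: first cousins through their mothers (r = 1/8) and first cousins through their fathers (r = 1/8) — i.e. double first cousins.
r = 1/8 + 1/8 = 0.25.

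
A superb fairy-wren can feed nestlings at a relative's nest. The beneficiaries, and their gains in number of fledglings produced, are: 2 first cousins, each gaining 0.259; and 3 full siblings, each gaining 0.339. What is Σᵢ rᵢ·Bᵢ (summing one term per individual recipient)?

r to a first cousin = 0.125 (first cousins share one grandparent pair — two paths of length 4: r = 2·(1/2)^4 = 1/8).
r to a full sibling = 0.5 (full sibs share both parents — two paths of length 2: r = 2·(1/2)^2 = 1/2).
Summing one r·B term per recipient: 2·0.125·0.259 + 3·0.5·0.339 = 0.57325.

0.57325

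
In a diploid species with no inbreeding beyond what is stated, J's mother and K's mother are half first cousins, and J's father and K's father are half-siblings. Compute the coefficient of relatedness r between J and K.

0.078125

With two independent routes of shared ancestry, r is the sum of the two contributions.
J and K are related in two ways: half second cousins through their mothers (r = 1/64) and half first cousins through their fathers (r = 1/16).
r = 1/64 + 1/16 = 0.078125.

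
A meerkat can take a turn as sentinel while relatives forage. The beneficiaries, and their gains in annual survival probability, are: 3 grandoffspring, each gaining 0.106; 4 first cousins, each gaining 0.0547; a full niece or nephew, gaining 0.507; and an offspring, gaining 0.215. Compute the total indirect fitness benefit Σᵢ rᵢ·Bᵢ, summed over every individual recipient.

0.3411

r to a grandoffspring = 0.25 (two parent–offspring links: r = (1/2)^2 = 1/4).
r to a first cousin = 0.125 (first cousins share one grandparent pair — two paths of length 4: r = 2·(1/2)^4 = 1/8).
r to a full niece or nephew = 1/4 (full aunt/uncle↔niece/nephew: two paths of length 3 through the shared grandparent pair: r = 2·(1/2)^3 = 1/4).
r to an offspring = 0.5 (one parent–offspring link: r = (1/2)^1 = 1/2).
Summing one r·B term per recipient: 3·0.25·0.106 + 4·0.125·0.0547 + 1·0.25·0.507 + 1·0.5·0.215 = 0.3411.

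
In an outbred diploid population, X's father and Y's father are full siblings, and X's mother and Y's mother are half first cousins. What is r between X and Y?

Wright's path rule: contributions from independent ancestry routes add.
X and Y are related in two ways: first cousins through their fathers (r = 1/8) and half second cousins through their mothers (r = 1/64).
r = 1/8 + 1/64 = 9/64 = 0.140625.

0.140625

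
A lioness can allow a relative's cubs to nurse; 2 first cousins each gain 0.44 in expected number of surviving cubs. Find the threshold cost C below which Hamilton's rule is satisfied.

r to a first cousin = 1/8 (first cousins share one grandparent pair — two paths of length 4: r = 2·(1/2)^4 = 1/8).
Hamilton's rule: n·r·B > C, so the trait is favored while C < n·r·B = 2·0.125·0.44 = 0.11.

0.11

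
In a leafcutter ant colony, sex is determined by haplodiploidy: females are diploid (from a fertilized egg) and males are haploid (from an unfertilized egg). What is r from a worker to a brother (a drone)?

Her haploid brother carries none of their father's genes and a random half of their mother's genome; that half matches the maternal half of her own genome with probability 1/2: r = 1/2 · 1/2 = 1/4.

0.25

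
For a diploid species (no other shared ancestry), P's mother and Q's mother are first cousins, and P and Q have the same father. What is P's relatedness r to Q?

0.28125

Relatedness sums over independent paths through distinct common ancestors.
P and Q are related in two ways: second cousins through their mothers (r = 1/32) and half-sibs through their shared father (r = 1/4).
r = 1/32 + 1/4 = 9/32 = 0.28125.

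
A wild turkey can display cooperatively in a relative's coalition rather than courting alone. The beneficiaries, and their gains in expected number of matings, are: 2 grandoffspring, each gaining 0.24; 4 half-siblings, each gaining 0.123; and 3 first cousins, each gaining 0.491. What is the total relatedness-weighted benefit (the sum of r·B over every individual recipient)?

r to a grandoffspring = 1/4 (two parent–offspring links: r = (1/2)^2 = 1/4).
r to a half-sibling = 0.25 (half-sibs share one parent — one path of length 2: r = (1/2)^2 = 1/4).
r to a first cousin = 0.125 (first cousins share one grandparent pair — two paths of length 4: r = 2·(1/2)^4 = 1/8).
Summing one r·B term per recipient: 2·0.25·0.24 + 4·0.25·0.123 + 3·0.125·0.491 = 0.427125.

0.427125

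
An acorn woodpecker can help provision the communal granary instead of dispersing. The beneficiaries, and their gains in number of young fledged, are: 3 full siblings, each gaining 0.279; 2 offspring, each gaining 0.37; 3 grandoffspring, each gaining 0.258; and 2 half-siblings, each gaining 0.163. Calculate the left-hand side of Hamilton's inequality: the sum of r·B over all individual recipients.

r to a full sibling = 0.5 (full sibs share both parents — two paths of length 2: r = 2·(1/2)^2 = 1/2).
r to an offspring = 1/2 (one parent–offspring link: r = (1/2)^1 = 1/2).
r to a grandoffspring = 1/4 (two parent–offspring links: r = (1/2)^2 = 1/4).
r to a half-sibling = 1/4 (half-sibs share one parent — one path of length 2: r = (1/2)^2 = 1/4).
Summing one r·B term per recipient: 3·0.5·0.279 + 2·0.5·0.37 + 3·0.25·0.258 + 2·0.25·0.163 = 1.0635.

1.0635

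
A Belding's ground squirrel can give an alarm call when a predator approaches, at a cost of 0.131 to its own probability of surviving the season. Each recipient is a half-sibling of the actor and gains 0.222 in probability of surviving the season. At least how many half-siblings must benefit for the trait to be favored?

3

r to a half-sibling = 1/4 (half-sibs share one parent — one path of length 2: r = (1/2)^2 = 1/4).
Hamilton's rule: n·r·B > C  ⇒  n > C/(r·B) = 0.131/(0.25·0.222) = 2.36.
The smallest integer exceeding 2.36 is 3.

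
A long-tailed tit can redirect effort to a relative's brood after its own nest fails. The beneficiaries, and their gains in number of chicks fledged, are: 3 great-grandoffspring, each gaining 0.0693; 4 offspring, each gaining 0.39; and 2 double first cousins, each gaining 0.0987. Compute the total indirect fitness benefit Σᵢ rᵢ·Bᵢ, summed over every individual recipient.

r to a great-grandoffspring = 0.125 (three parent–offspring links: r = (1/2)^3 = 1/8).
r to an offspring = 0.5 (one parent–offspring link: r = (1/2)^1 = 1/2).
r to a double first cousin = 1/4 (double first cousins share both grandparent pairs — four paths of length 4: r = 4·(1/2)^4 = 1/4).
Summing one r·B term per recipient: 3·0.125·0.0693 + 4·0.5·0.39 + 2·0.25·0.0987 = 0.8553375.

0.8553375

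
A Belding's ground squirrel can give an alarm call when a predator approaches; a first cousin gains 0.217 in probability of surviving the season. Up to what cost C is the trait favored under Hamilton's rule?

r to a first cousin = 0.125 (first cousins share one grandparent pair — two paths of length 4: r = 2·(1/2)^4 = 1/8).
Hamilton's rule: n·r·B > C, so the trait is favored while C < n·r·B = 1·0.125·0.217 = 0.027125.

0.027125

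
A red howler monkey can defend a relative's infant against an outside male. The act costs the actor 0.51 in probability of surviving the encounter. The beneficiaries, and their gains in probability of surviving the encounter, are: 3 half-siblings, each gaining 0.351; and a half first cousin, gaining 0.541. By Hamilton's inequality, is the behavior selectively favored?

No

Hamilton's rule: the trait is favored when the sum of r·B over every recipient exceeds the actor's cost C.
r to a half-sibling = 0.25 (half-sibs share one parent — one path of length 2: r = (1/2)^2 = 1/4).
r to a half first cousin = 0.0625 (half first cousins share one grandparent — one path of length 4: r = (1/2)^4 = 1/16).
Summing one r·B term per recipient: 3·0.25·0.351 + 1·0.0625·0.541 = 0.2970625.
0.2970625 < 0.51: the indirect benefit is less than the cost.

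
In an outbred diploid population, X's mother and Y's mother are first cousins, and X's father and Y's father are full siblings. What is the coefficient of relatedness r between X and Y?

Independent pedigree routes through distinct common ancestors add.
X and Y are related in two ways: second cousins through their mothers (r = 1/32) and first cousins through their fathers (r = 1/8).
r = 1/32 + 1/8 = 0.15625.

0.15625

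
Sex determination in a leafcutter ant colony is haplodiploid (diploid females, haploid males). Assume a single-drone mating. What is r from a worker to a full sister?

Haplodiploid full sisters inherit their father's entire haploid genome identically (contributing 1/2) and on average half of their mother's contribution (1/2 · 1/2 = 1/4); r = 1/2 + 1/4 = 3/4.

0.75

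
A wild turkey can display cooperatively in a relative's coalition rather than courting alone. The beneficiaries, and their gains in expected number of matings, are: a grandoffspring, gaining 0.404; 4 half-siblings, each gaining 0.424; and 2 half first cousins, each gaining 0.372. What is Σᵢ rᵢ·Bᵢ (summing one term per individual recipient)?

r to a grandoffspring = 1/4 (two parent–offspring links: r = (1/2)^2 = 1/4).
r to a half-sibling = 0.25 (half-sibs share one parent — one path of length 2: r = (1/2)^2 = 1/4).
r to a half first cousin = 1/16 (half first cousins share one grandparent — one path of length 4: r = (1/2)^4 = 1/16).
Summing one r·B term per recipient: 1·0.25·0.404 + 4·0.25·0.424 + 2·0.0625·0.372 = 0.5715.

0.5715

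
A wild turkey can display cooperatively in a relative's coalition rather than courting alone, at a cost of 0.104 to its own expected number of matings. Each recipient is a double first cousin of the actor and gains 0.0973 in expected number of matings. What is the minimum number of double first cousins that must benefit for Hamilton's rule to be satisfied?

5

r to a double first cousin = 1/4 (double first cousins share both grandparent pairs — four paths of length 4: r = 4·(1/2)^4 = 1/4).
Hamilton's rule: n·r·B > C  ⇒  n > C/(r·B) = 0.104/(0.25·0.0973) = 4.275.
The smallest integer exceeding 4.275 is 5.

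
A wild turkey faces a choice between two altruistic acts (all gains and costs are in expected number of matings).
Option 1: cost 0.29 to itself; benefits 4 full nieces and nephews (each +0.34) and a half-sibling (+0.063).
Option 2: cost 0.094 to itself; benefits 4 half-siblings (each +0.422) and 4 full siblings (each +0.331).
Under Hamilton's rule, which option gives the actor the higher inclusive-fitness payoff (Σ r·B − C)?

Option 2

Option 1: r to a full niece or nephew = 0.25.
Option 1: r to a half-sibling = 0.25.
Option 1: Σ r·B − C = (4·0.25·0.34 + 1·0.25·0.063) − 0.29 = 0.06575.
Option 2: r to a half-sibling = 0.25.
Option 2: r to a full sibling = 0.5.
Option 2: Σ r·B − C = (4·0.25·0.422 + 4·0.5·0.331) − 0.094 = 0.99.
Option 2 has the higher net inclusive-fitness payoff.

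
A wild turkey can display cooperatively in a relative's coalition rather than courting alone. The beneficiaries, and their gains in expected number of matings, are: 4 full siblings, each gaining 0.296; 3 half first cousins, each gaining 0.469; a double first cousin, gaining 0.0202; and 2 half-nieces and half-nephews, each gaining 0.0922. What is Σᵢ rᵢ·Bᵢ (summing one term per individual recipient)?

r to a full sibling = 1/2 (full sibs share both parents — two paths of length 2: r = 2·(1/2)^2 = 1/2).
r to a half first cousin = 0.0625 (half first cousins share one grandparent — one path of length 4: r = (1/2)^4 = 1/16).
r to a double first cousin = 1/4 (double first cousins share both grandparent pairs — four paths of length 4: r = 4·(1/2)^4 = 1/4).
r to a half-niece or half-nephew = 0.125 (half-aunt/uncle↔niece/nephew: one path of length 3: r = (1/2)^3 = 1/8).
Summing one r·B term per recipient: 4·0.5·0.296 + 3·0.0625·0.469 + 1·0.25·0.0202 + 2·0.125·0.0922 = 0.7080375.

0.7080375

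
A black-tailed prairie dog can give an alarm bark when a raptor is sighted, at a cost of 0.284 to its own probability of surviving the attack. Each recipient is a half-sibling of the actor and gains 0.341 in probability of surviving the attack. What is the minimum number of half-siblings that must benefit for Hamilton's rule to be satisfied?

4

r to a half-sibling = 1/4 (half-sibs share one parent — one path of length 2: r = (1/2)^2 = 1/4).
Hamilton's rule: n·r·B > C  ⇒  n > C/(r·B) = 0.284/(0.25·0.341) = 3.331.
The smallest integer exceeding 3.331 is 4.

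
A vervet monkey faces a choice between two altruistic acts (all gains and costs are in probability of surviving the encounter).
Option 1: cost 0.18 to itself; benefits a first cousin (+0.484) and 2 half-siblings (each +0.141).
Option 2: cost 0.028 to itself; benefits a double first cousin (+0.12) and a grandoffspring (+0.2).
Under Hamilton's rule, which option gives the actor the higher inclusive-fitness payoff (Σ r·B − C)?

Option 2

Option 1: r to a first cousin = 0.125.
Option 1: r to a half-sibling = 0.25.
Option 1: Σ r·B − C = (1·0.125·0.484 + 2·0.25·0.141) − 0.18 = -0.049.
Option 2: r to a double first cousin = 0.25.
Option 2: r to a grandoffspring = 0.25.
Option 2: Σ r·B − C = (1·0.25·0.12 + 1·0.25·0.2) − 0.028 = 0.052.
Option 2 has the higher net inclusive-fitness payoff.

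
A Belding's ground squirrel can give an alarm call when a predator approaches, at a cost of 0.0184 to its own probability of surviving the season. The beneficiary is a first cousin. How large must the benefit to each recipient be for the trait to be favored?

0.1472

r to a first cousin = 1/8 (first cousins share one grandparent pair — two paths of length 4: r = 2·(1/2)^4 = 1/8).
Hamilton's rule with n recipients of equal r: n·r·B > C, so B > C/(n·r) = 0.0184/(1·0.125) = 0.1472.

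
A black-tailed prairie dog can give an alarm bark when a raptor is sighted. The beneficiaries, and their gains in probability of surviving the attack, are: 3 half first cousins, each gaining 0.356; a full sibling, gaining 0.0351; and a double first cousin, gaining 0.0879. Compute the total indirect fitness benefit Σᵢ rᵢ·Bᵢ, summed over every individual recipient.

r to a half first cousin = 1/16 (half first cousins share one grandparent — one path of length 4: r = (1/2)^4 = 1/16).
r to a full sibling = 1/2 (full sibs share both parents — two paths of length 2: r = 2·(1/2)^2 = 1/2).
r to a double first cousin = 0.25 (double first cousins share both grandparent pairs — four paths of length 4: r = 4·(1/2)^4 = 1/4).
Summing one r·B term per recipient: 3·0.0625·0.356 + 1·0.5·0.0351 + 1·0.25·0.0879 = 0.106275.

0.106275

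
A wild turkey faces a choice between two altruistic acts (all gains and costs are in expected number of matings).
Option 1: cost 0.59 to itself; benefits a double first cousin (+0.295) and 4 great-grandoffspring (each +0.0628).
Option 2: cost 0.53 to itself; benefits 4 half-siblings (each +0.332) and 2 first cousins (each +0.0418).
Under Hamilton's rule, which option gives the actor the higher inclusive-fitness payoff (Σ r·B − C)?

Option 1: r to a double first cousin = 0.25.
Option 1: r to a great-grandoffspring = 0.125.
Option 1: Σ r·B − C = (1·0.25·0.295 + 4·0.125·0.0628) − 0.59 = -0.48485.
Option 2: r to a half-sibling = 0.25.
Option 2: r to a first cousin = 0.125.
Option 2: Σ r·B − C = (4·0.25·0.332 + 2·0.125·0.0418) − 0.53 = -0.18755.
Option 2 has the higher net inclusive-fitness payoff.

Option 2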